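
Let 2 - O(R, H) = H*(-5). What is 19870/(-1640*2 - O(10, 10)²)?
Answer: -9935/2992 ≈ -3.3205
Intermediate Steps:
O(R, H) = 2 + 5*H (O(R, H) = 2 - H*(-5) = 2 - (-5)*H = 2 + 5*H)
19870/(-1640*2 - O(10, 10)²) = 19870/(-1640*2 - (2 + 5*10)²) = 19870/(-3280 - (2 + 50)²) = 19870/(-3280 - 1*52²) = 19870/(-3280 - 1*2704) = 19870/(-3280 - 2704) = 19870/(-5984) = 19870*(-1/5984) = -9935/2992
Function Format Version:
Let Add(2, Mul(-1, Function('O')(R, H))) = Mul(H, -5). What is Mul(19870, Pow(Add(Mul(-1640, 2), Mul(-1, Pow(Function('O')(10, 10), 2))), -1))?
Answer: Rational(-9935, 2992) ≈ -3.3205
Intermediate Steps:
Function('O')(R, H) = Add(2, Mul(5, H)) (Function('O')(R, H) = Add(2, Mul(-1, Mul(H, -5))) = Add(2, Mul(-1, Mul(-5, H))) = Add(2, Mul(5, H)))
Mul(19870, Pow(Add(Mul(-1640, 2), Mul(-1, Pow(Function('O')(10, 10), 2))), -1)) = Mul(19870, Pow(Add(Mul(-1640, 2), Mul(-1, Pow(Add(2, Mul(5, 10)), 2))), -1)) = Mul(19870, Pow(Add(-3280, Mul(-1, Pow(Add(2, 50), 2))), -1)) = Mul(19870, Pow(Add(-3280, Mul(-1, Pow(52, 2))), -1)) = Mul(19870, Pow(Add(-3280, Mul(-1, 2704)), -1)) = Mul(19870, Pow(Add(-3280, -2704), -1)) = Mul(19870, Pow(-5984, -1)) = Mul(19870, Rational(-1, 5984)) = Rational(-9935, 2992)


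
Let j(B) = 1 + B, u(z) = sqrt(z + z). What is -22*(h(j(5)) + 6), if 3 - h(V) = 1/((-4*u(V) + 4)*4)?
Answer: -1585/8 - sqrt(3)/4 ≈ -198.56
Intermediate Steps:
u(z) = sqrt(2)*sqrt(z) (u(z) = sqrt(2*z) = sqrt(2)*sqrt(z))
h(V) = 3 - 1/(16 - 16*sqrt(2)*sqrt(V)) (h(V) = 3 - 1/((-4*sqrt(2)*sqrt(V) + 4)*4) = 3 - 1/((4 - 4*sqrt(2)*sqrt(V))*4) = 3 - 1/(16 - 16*sqrt(2)*sqrt(V)))
-22*(h(j(5)) + 6) = -22*((-47 + 48*sqrt(2)*sqrt(1 + 5))/(16*(-1 + sqrt(2)*sqrt(1 + 5))) + 6) = -22*((-47 + 48*sqrt(2)*sqrt(6))/(16*(-1 + sqrt(2)*sqrt(6))) + 6) = -22*((-47 + 96*sqrt(3))/(16*(-1 + 2*sqrt(3))) + 6) = -22*(6 + (-47 + 96*sqrt(3))/(16*(-1 + 2*sqrt(3)))) = -132 - 11*(-47 + 96*sqrt(3))/(8*(-1 + 2*sqrt(3)))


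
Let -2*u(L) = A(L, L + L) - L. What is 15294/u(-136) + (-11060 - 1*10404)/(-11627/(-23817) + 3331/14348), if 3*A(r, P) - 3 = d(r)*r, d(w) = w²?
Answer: -1085139047021975124/36417647881355 ≈ -29797.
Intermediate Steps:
A(r, P) = 1 + r³/3 (A(r, P) = 1 + (r²*r)/3 = 1 + r³/3)
u(L) = -½ + L/2 - L³/6 (u(L) = -((1 + L³/3) - L)/2 = -(1 - L + L³/3)/2 = -½ + L/2 - L³/6)
15294/u(-136) + (-11060 - 1*10404)/(-11627/(-23817) + 3331/14348) = 15294/(-½ + (½)*(-136) - ⅙*(-136)³) + (-11060 - 1*10404)/(-11627/(-23817) + 3331/14348) = 15294/(-½ - 68 - ⅙*(-2515456)) + (-11060 - 10404)/(-11627*(-1/23817) + 3331*(1/14348)) = 15294/(-½ - 68 + 1257728/3) - 21464/(11627/23817 + 3331/14348) = 15294/(2515045/6) - 21464/14479919/20101548 = 15294*(6/2515045) - 21464*20101548/14479919 = 91764/2515045 - 431459626272/14479919 = -1085139047021975124/36417647881355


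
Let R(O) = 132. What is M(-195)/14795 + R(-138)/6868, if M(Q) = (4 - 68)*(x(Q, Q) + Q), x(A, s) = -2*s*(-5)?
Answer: 4294509/461873 ≈ 9.2980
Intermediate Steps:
x(A, s) = 10*s
M(Q) = -704*Q (M(Q) = (4 - 68)*(10*Q + Q) = -704*Q)
M(-195)/14795 + R(-138)/6868 = -704*(-195)/14795 + 132/6868 = 137280*(1/14795) + 132*(1/6868) = 2496/269 + 33/1717 = 4294509/461873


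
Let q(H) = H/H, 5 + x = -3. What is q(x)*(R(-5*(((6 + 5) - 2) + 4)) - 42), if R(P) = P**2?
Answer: 4183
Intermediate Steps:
x = -8 (x = -5 - 3 = -8)
q(H) = 1
q(x)*(R(-5*(((6 + 5) - 2) + 4)) - 42) = 1*((-5*(((6 + 5) - 2) + 4))**2 - 42) = 1*((-5*((11 - 2) + 4))**2 - 42) = 1*((-5*(9 + 4))**2 - 42) = 1*((-5*13)**2 - 42) = 1*((-65)**2 - 42) = 1*(4225 - 42) = 1*4183 = 4183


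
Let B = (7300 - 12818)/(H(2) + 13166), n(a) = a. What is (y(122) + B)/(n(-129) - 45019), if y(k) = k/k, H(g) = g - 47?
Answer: -7603/592386908 ≈ -1.2835e-5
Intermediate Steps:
H(g) = -47 + g
B = -5518/13121 (B = (7300 - 12818)/((-47 + 2) + 13166) = -5518/(-45 + 13166) = -5518/13121 ≈ -0.42055)
y(k) = 1
(y(122) + B)/(n(-129) - 45019) = (1 - 5518/13121)/(-129 - 45019) = (7603/13121)/(-45148) = (7603/13121)*(-1/45148) = -7603/592386908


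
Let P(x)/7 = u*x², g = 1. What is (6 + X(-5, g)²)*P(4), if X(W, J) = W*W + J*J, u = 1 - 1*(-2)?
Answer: 229152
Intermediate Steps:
u = 3 (u = 1 + 2 = 3)
X(W, J) = J² + W² (X(W, J) = W² + J² = J² + W²)
P(x) = 21*x² (P(x) = 7*(3*x²) = 21*x²)
(6 + X(-5, g)²)*P(4) = (6 + (1² + (-5)²)²)*(21*4²) = (6 + (1 + 25)²)*(21*16) = (6 + 26²)*336 = (6 + 676)*336 = 682*336 = 229152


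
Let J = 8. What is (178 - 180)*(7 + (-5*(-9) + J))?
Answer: -120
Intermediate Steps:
(178 - 180)*(7 + (-5*(-9) + J)) = (178 - 180)*(7 + (-5*(-9) + 8)) = -2*(7 + (45 + 8)) = -2*(7 + 53) = -2*60 = -120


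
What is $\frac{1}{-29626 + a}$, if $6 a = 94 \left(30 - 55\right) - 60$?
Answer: $- \frac{3}{90083} \approx -3.3303 \cdot 10^{-5}$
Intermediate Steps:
$a = - \frac{1205}{3}$ ($a = \frac{94 \left(30 - 55\right) - 60}{6} = \frac{94 \left(-25\right) - 60}{6} = \frac{-2350 - 60}{6} = \frac{1}{6} \left(-2410\right) = - \frac{1205}{3} \approx -401.67$)
$\frac{1}{-29626 + a} = \frac{1}{-29626 - \frac{1205}{3}} = \frac{1}{- \frac{90083}{3}} = - \frac{3}{90083}$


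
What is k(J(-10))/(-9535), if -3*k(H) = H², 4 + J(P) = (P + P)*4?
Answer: 2352/9535 ≈ 0.24667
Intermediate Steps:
J(P) = -4 + 8*P (J(P) = -4 + (P + P)*4 = -4 + (2*P)*4 = -4 + 8*P)
k(H) = -H²/3
k(J(-10))/(-9535) = -(-4 + 8*(-10))²/3/(-9535) = -(-4 - 80)²/3*(-1/9535) = -⅓*(-84)²*(-1/9535) = -⅓*7056*(-1/9535) = -2352*(-1/9535) = 2352/9535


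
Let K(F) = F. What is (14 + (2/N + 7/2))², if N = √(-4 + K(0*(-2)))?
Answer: 1221/4 - 35*I ≈ 305.25 - 35.0*I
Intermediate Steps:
N = 2*I (N = √(-4 + 0*(-2)) = √(-4 + 0) = √(-4) = 2*I ≈ 2.0*I)
(14 + (2/N + 7/2))² = (14 + (2/((2*I)) + 7/2))² = (14 + (2*(-I/2) + 7*(½)))² = (14 + (-I + 7/2))² = (14 + (7/2 - I))² = (35/2 - I)²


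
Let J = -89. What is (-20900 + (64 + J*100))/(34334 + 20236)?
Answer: -4956/9095 ≈ -0.54492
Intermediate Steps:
(-20900 + (64 + J*100))/(34334 + 20236) = (-20900 + (64 - 89*100))/(34334 + 20236) = (-20900 + (64 - 8900))/54570 = (-20900 - 8836)*(1/54570) = -29736*1/54570 = -4956/9095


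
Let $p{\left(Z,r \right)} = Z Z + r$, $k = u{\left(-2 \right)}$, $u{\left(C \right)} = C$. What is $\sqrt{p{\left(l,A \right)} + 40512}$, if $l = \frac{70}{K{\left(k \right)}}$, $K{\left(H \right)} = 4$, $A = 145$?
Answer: $\frac{\sqrt{163853}}{2} \approx 202.39$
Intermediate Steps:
$k = -2$
$l = \frac{35}{2}$ ($l = \frac{70}{4} = 70 \cdot \frac{1}{4} = \frac{35}{2} \approx 17.5$)
$p{\left(Z,r \right)} = r + Z^{2}$ ($p{\left(Z,r \right)} = Z^{2} + r = r + Z^{2}$)
$\sqrt{p{\left(l,A \right)} + 40512} = \sqrt{\left(145 + \left(\frac{35}{2}\right)^{2}\right) + 40512} = \sqrt{\left(145 + \frac{1225}{4}\right) + 40512} = \sqrt{\frac{1805}{4} + 40512} = \sqrt{\frac{163853}{4}} = \frac{\sqrt{163853}}{2}$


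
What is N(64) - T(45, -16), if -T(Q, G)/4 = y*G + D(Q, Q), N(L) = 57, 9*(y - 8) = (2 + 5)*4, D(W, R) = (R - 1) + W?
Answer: -2683/9 ≈ -298.11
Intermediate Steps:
D(W, R) = -1 + R + W (D(W, R) = (-1 + R) + W = -1 + R + W)
y = 100/9 (y = 8 + ((2 + 5)*4)/9 = 8 + (7*4)/9 = 8 + (⅑)*28 = 8 + 28/9 = 100/9 ≈ 11.111)
T(Q, G) = 4 - 8*Q - 400*G/9 (T(Q, G) = -4*(100*G/9 + (-1 + Q + Q)) = -4*(100*G/9 + (-1 + 2*Q)) = -4*(-1 + 2*Q + 100*G/9) = 4 - 8*Q - 400*G/9)
N(64) - T(45, -16) = 57 - (4 - 8*45 - 400/9*(-16)) = 57 - (4 - 360 + 6400/9) = 57 - 1*3196/9 = 57 - 3196/9 = -2683/9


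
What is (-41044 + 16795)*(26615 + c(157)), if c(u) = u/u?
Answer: -645411384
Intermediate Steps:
c(u) = 1
(-41044 + 16795)*(26615 + c(157)) = (-41044 + 16795)*(26615 + 1) = -24249*26616 = -645411384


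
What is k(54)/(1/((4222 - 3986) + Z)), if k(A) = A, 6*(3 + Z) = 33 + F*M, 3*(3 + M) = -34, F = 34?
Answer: 8493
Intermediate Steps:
M = -43/3 (M = -3 + (⅓)*(-34) = -3 - 34/3 = -43/3 ≈ -14.333)
Z = -1417/18 (Z = -3 + (33 + 34*(-43/3))/6 = -3 + (33 - 1462/3)/6 = -3 + (⅙)*(-1363/3) = -3 - 1363/18 = -1417/18 ≈ -78.722)
k(54)/(1/((4222 - 3986) + Z)) = 54/(1/((4222 - 3986) - 1417/18)) = 54/(1/(236 - 1417/18)) = 54/(1/(2831/18)) = 54/(18/2831) = 54*(2831/18) = 8493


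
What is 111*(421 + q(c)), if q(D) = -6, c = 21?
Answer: 46065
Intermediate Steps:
111*(421 + q(c)) = 111*(421 - 6) = 111*415 = 46065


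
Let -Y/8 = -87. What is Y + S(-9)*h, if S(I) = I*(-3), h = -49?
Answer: -627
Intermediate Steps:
Y = 696 (Y = -8*(-87) = 696)
S(I) = -3*I
Y + S(-9)*h = 696 - 3*(-9)*(-49) = 696 + 27*(-49) = 696 - 1323 = -627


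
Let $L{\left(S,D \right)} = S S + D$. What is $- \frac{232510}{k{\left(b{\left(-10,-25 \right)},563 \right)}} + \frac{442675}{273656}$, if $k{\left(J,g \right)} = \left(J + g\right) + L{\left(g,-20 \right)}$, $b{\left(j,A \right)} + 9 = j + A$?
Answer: $\frac{19226847585}{21719255752} \approx 0.88524$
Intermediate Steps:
$b{\left(j,A \right)} = -9 + A + j$ ($b{\left(j,A \right)} = -9 + \left(j + A\right) = -9 + \left(A + j\right) = -9 + A + j$)
$L{\left(S,D \right)} = D + S^{2}$ ($L{\left(S,D \right)} = S^{2} + D = D + S^{2}$)
$k{\left(J,g \right)} = -20 + J + g + g^{2}$ ($k{\left(J,g \right)} = \left(J + g\right) + \left(-20 + g^{2}\right) = -20 + J + g + g^{2}$)
$- \frac{232510}{k{\left(b{\left(-10,-25 \right)},563 \right)}} + \frac{442675}{273656} = - \frac{232510}{-20 - 44 + 563 + 563^{2}} + \frac{442675}{273656} = - \frac{232510}{-20 - 44 + 563 + 316969} + 442675 \cdot \frac{1}{273656} = - \frac{232510}{317468} + \frac{442675}{273656} = \left(-232510\right) \frac{1}{317468} + \frac{442675}{273656} = - \frac{116255}{158734} + \frac{442675}{273656} = \frac{19226847585}{21719255752}$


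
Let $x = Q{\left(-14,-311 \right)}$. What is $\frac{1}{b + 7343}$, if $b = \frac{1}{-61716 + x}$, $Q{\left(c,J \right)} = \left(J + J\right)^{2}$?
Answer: $\frac{325168}{2387708625} \approx 0.00013618$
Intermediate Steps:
$Q{\left(c,J \right)} = 4 J^{2}$ ($Q{\left(c,J \right)} = \left(2 J\right)^{2} = 4 J^{2}$)
$x = 386884$ ($x = 4 \left(-311\right)^{2} = 4 \cdot 96721 = 386884$)
$b = \frac{1}{325168}$ ($b = \frac{1}{-61716 + 386884} = \frac{1}{325168} \approx 3.0753 \cdot 10^{-6}$)
$\frac{1}{b + 7343} = \frac{1}{\frac{1}{325168} + 7343} = \frac{1}{\frac{2387708625}{325168}} = \frac{325168}{2387708625}$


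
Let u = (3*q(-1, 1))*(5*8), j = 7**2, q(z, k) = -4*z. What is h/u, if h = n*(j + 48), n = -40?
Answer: -97/12 ≈ -8.0833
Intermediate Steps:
j = 49
h = -3880 (h = -40*(49 + 48) = -40*97 = -3880)
u = 480 (u = (3*(-4*(-1)))*(5*8) = (3*4)*40 = 12*40 = 480)
h/u = -3880/480 = -3880*1/480 = -97/12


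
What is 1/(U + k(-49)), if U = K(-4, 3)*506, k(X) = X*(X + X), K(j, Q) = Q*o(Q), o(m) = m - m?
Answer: 1/4802 ≈ 0.00020825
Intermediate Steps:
o(m) = 0
K(j, Q) = 0 (K(j, Q) = Q*0 = 0)
k(X) = 2*X² (k(X) = X*(2*X) = 2*X²)
U = 0 (U = 0*506 = 0)
1/(U + k(-49)) = 1/(0 + 2*(-49)²) = 1/(0 + 2*2401) = 1/(0 + 4802) = 1/4802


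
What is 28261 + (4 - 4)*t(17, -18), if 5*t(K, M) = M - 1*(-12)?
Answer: 28261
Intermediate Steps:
t(K, M) = 12/5 + M/5 (t(K, M) = (M - 1*(-12))/5 = (M + 12)/5 = (12 + M)/5 = 12/5 + M/5)
28261 + (4 - 4)*t(17, -18) = 28261 + (4 - 4)*(12/5 + (1/5)*(-18)) = 28261 + 0*(12/5 - 18/5) = 28261 + 0*(-6/5) = 28261 + 0 = 28261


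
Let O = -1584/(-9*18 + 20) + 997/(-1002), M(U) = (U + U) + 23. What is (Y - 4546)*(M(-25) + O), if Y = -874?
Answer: 3246680270/35571 ≈ 91273.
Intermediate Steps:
M(U) = 23 + 2*U (M(U) = 2*U + 23 = 23 + 2*U)
O = 722797/71142 (O = -1584/(-162 + 20) + 997*(-1/1002) = -1584/(-142) - 997/1002 = -1584*(-1/142) - 997/1002 = 792/71 - 997/1002 = 722797/71142 ≈ 10.160)
(Y - 4546)*(M(-25) + O) = (-874 - 4546)*((23 + 2*(-25)) + 722797/71142) = -5420*((23 - 50) + 722797/71142) = -5420*(-27 + 722797/71142) = -5420*(-1198037/71142) = 3246680270/35571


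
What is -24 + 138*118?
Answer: 16260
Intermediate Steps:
-24 + 138*118 = -24 + 16284 = 16260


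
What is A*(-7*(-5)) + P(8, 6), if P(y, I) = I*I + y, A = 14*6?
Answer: 2984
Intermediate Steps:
A = 84
P(y, I) = y + I² (P(y, I) = I² + y = y + I²)
A*(-7*(-5)) + P(8, 6) = 84*(-7*(-5)) + (8 + 6²) = 84*35 + (8 + 36) = 2940 + 44 = 2984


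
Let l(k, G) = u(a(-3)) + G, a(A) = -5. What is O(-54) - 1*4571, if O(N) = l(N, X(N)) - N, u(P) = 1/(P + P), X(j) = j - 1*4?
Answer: -45751/10 ≈ -4575.1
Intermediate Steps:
X(j) = -4 + j (X(j) = j - 4 = -4 + j)
u(P) = 1/(2*P)
l(k, G) = -⅒ + G (l(k, G) = (½)/(-5) + G = (½)*(-⅕) + G = -⅒ + G)
O(N) = -41/10 (O(N) = (-⅒ + (-4 + N)) - N = (-41/10 + N) - N = -41/10)
O(-54) - 1*4571 = -41/10 - 1*4571 = -41/10 - 4571 = -45751/10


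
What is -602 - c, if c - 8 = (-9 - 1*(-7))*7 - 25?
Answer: -571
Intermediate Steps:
c = -31 (c = 8 + ((-9 - 1*(-7))*7 - 25) = 8 + ((-9 + 7)*7 - 25) = 8 + (-2*7 - 25) = 8 + (-14 - 25) = 8 - 39 = -31)
-602 - c = -602 - 1*(-31) = -602 + 31 = -571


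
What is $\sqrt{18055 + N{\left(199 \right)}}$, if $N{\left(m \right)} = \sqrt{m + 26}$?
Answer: $\sqrt{18070} \approx 134.42$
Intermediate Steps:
$N{\left(m \right)} = \sqrt{26 + m}$
$\sqrt{18055 + N{\left(199 \right)}} = \sqrt{18055 + \sqrt{26 + 199}} = \sqrt{18055 + \sqrt{225}} = \sqrt{18055 + 15} = \sqrt{18070}$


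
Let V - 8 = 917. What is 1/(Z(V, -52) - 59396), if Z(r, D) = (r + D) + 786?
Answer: -1/57737 ≈ -1.7320e-5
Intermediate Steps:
V = 925 (V = 8 + 917 = 925)
Z(r, D) = 786 + D + r (Z(r, D) = (D + r) + 786 = 786 + D + r)
1/(Z(V, -52) - 59396) = 1/((786 - 52 + 925) - 59396) = 1/(1659 - 59396) = 1/(-57737) = -1/57737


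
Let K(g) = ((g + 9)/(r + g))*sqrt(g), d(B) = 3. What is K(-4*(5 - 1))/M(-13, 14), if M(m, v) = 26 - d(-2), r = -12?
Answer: I/23 ≈ 0.043478*I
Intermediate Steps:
M(m, v) = 23 (M(m, v) = 26 - 1*3 = 26 - 3 = 23)
K(g) = sqrt(g)*(9 + g)/(-12 + g) (K(g) = ((g + 9)/(-12 + g))*sqrt(g) = ((9 + g)/(-12 + g))*sqrt(g) = sqrt(g)*(9 + g)/(-12 + g))
K(-4*(5 - 1))/M(-13, 14) = (sqrt(-4*(5 - 1))*(9 - 4*(5 - 1))/(-12 - 4*(5 - 1)))/23 = (sqrt(-4*4)*(9 - 4*4)/(-12 - 4*4))*(1/23) = (sqrt(-16)*(9 - 16)/(-12 - 16))*(1/23) = ((4*I)*(-7)/(-28))*(1/23) = ((4*I)*(-1/28)*(-7))*(1/23) = I*(1/23) = I/23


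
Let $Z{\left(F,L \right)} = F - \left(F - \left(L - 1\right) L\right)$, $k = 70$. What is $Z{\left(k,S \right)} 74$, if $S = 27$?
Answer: $51948$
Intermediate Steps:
$Z{\left(F,L \right)} = L \left(-1 + L\right)$ ($Z{\left(F,L \right)} = F - \left(F - \left(-1 + L\right) L\right) = F - \left(F - L \left(-1 + L\right)\right) = L \left(-1 + L\right)$)
$Z{\left(k,S \right)} 74 = 27 \left(-1 + 27\right) 74 = 27 \cdot 26 \cdot 74 = 702 \cdot 74 = 51948$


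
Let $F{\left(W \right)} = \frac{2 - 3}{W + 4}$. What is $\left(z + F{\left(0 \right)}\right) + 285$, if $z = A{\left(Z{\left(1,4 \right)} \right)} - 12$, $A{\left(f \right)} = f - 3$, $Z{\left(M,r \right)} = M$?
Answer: $\frac{1083}{4} \approx 270.75$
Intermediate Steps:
$F{\left(W \right)} = - \frac{1}{4 + W}$
$A{\left(f \right)} = -3 + f$
$z = -14$ ($z = \left(-3 + 1\right) - 12 = -2 - 12 = -14$)
$\left(z + F{\left(0 \right)}\right) + 285 = \left(-14 - \frac{1}{4 + 0}\right) + 285 = \left(-14 - \frac{1}{4}\right) + 285 = - \frac{57}{4} + 285 = \frac{1083}{4}$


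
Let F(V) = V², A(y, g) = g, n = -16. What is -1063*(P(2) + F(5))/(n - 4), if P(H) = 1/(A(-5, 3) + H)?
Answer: 66969/50 ≈ 1339.4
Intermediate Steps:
P(H) = 1/(3 + H)
-1063*(P(2) + F(5))/(n - 4) = -1063*(1/(3 + 2) + 5²)/(-16 - 4) = -1063*(1/5 + 25)/(-20) = -1063*(⅕ + 25)*(-1)/20 = -133938*(-1)/(5*20) = -1063*(-63/50) = 66969/50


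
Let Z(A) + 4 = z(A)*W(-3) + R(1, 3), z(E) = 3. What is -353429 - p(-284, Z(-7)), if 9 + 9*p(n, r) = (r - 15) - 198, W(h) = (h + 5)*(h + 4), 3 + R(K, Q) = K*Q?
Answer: -3180641/9 ≈ -3.5340e+5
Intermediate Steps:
R(K, Q) = -3 + K*Q
W(h) = (4 + h)*(5 + h) (W(h) = (5 + h)*(4 + h) = (4 + h)*(5 + h))
Z(A) = 2 (Z(A) = -4 + (3*(20 + (-3)² + 9*(-3)) + (-3 + 1*3)) = -4 + (3*(20 + 9 - 27) + (-3 + 3)) = -4 + (3*2 + 0) = -4 + (6 + 0) = -4 + 6 = 2)
p(n, r) = -74/3 + r/9 (p(n, r) = -1 + ((r - 15) - 198)/9 = -1 + ((-15 + r) - 198)/9 = -1 + (-213 + r)/9 = -1 + (-71/3 + r/9) = -74/3 + r/9)
-353429 - p(-284, Z(-7)) = -353429 - (-74/3 + (⅑)*2) = -353429 - (-74/3 + 2/9) = -353429 - 1*(-220/9) = -353429 + 220/9 = -3180641/9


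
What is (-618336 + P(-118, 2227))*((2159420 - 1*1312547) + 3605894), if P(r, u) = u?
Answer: -2743389823603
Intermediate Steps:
(-618336 + P(-118, 2227))*((2159420 - 1*1312547) + 3605894) = (-618336 + 2227)*((2159420 - 1*1312547) + 3605894) = -616109*((2159420 - 1312547) + 3605894) = -616109*(846873 + 3605894) = -616109*4452767 = -2743389823603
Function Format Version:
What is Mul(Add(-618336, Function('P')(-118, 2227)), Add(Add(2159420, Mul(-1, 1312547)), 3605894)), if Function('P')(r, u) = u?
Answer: -2743389823603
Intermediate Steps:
Mul(Add(-618336, Function('P')(-118, 2227)), Add(Add(2159420, Mul(-1, 1312547)), 3605894)) = Mul(Add(-618336, 2227), Add(Add(2159420, Mul(-1, 1312547)), 3605894)) = Mul(-616109, Add(Add(2159420, -1312547), 3605894)) = Mul(-616109, Add(846873, 3605894)) = Mul(-616109, 4452767) = -2743389823603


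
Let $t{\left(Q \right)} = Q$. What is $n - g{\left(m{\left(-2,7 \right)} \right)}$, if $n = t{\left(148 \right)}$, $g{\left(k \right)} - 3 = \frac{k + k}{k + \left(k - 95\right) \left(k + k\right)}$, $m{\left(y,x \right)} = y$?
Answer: $\frac{27987}{193} \approx 145.01$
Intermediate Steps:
$g{\left(k \right)} = 3 + \frac{2 k}{k + 2 k \left(-95 + k\right)}$ ($g{\left(k \right)} = 3 + \frac{k + k}{k + \left(k - 95\right) \left(k + k\right)} = 3 + \frac{2 k}{k + \left(-95 + k\right) 2 k} = 3 + \frac{2 k}{k + 2 k \left(-95 + k\right)}$)
$n = 148$
$n - g{\left(m{\left(-2,7 \right)} \right)} = 148 - \frac{-565 + 6 \left(-2\right)}{-189 + 2 \left(-2\right)} = 148 - \frac{-565 - 12}{-189 - 4} = 148 - \frac{1}{-193} \left(-577\right) = 148 - \left(- \frac{1}{193}\right) \left(-577\right) = 148 - \frac{577}{193} = \frac{27987}{193}$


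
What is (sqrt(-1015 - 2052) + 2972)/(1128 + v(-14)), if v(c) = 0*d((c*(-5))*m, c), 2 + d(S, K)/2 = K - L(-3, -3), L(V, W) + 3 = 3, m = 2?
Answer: 743/282 + I*sqrt(3067)/1128 ≈ 2.6348 + 0.049096*I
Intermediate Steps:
L(V, W) = 0 (L(V, W) = -3 + 3 = 0)
d(S, K) = -4 + 2*K (d(S, K) = -4 + 2*(K - 1*0) = -4 + 2*(K + 0) = -4 + 2*K)
v(c) = 0 (v(c) = 0*(-4 + 2*c) = 0)
(sqrt(-1015 - 2052) + 2972)/(1128 + v(-14)) = (sqrt(-1015 - 2052) + 2972)/(1128 + 0) = (sqrt(-3067) + 2972)/1128 = (I*sqrt(3067) + 2972)*(1/1128) = (2972 + I*sqrt(3067))*(1/1128) = 743/282 + I*sqrt(3067)/1128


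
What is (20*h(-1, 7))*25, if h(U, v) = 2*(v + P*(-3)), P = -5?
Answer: 22000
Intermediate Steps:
h(U, v) = 30 + 2*v (h(U, v) = 2*(v - 5*(-3)) = 2*(v + 15) = 2*(15 + v) = 30 + 2*v)
(20*h(-1, 7))*25 = (20*(30 + 2*7))*25 = (20*(30 + 14))*25 = (20*44)*25 = 880*25 = 22000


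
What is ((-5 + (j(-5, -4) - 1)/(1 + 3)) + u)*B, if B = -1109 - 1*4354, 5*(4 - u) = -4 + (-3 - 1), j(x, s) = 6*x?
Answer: 781209/20 ≈ 39060.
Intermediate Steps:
u = 28/5 (u = 4 - (-4 + (-3 - 1))/5 = 4 - (-4 - 4)/5 = 4 - 1/5*(-8) = 4 + 8/5 = 28/5 ≈ 5.6000)
B = -5463 (B = -1109 - 4354 = -5463)
((-5 + (j(-5, -4) - 1)/(1 + 3)) + u)*B = ((-5 + (6*(-5) - 1)/(1 + 3)) + 28/5)*(-5463) = ((-5 + (-30 - 1)/4) + 28/5)*(-5463) = ((-5 - 31*1/4) + 28/5)*(-5463) = ((-5 - 31/4) + 28/5)*(-5463) = (-51/4 + 28/5)*(-5463) = -143/20*(-5463) = 781209/20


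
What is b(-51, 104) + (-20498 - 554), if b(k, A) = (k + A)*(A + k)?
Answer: -18243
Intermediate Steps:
b(k, A) = (A + k)² (b(k, A) = (A + k)*(A + k) = (A + k)²)
b(-51, 104) + (-20498 - 554) = (104 - 51)² + (-20498 - 554) = 53² - 21052 = 2809 - 21052 = -18243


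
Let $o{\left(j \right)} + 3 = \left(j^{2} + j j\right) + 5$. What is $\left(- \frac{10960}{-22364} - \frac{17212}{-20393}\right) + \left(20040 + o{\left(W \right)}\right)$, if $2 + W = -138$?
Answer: $\frac{6754762803758}{114017263} \approx 59243.0$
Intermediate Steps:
$W = -140$ ($W = -2 - 138 = -140$)
$o{\left(j \right)} = 2 + 2 j^{2}$ ($o{\left(j \right)} = -3 + \left(\left(j^{2} + j j\right) + 5\right) = -3 + \left(\left(j^{2} + j^{2}\right) + 5\right) = -3 + \left(2 j^{2} + 5\right) = -3 + \left(5 + 2 j^{2}\right) = 2 + 2 j^{2}$)
$\left(- \frac{10960}{-22364} - \frac{17212}{-20393}\right) + \left(20040 + o{\left(W \right)}\right) = \left(- \frac{10960}{-22364} - \frac{17212}{-20393}\right) + \left(20040 + \left(2 + 2 \left(-140\right)^{2}\right)\right) = \left(\left(-10960\right) \left(- \frac{1}{22364}\right) - - \frac{17212}{20393}\right) + \left(20040 + \left(2 + 2 \cdot 19600\right)\right) = \left(\frac{2740}{5591} + \frac{17212}{20393}\right) + \left(20040 + \left(2 + 39200\right)\right) = \frac{152109112}{114017263} + \left(20040 + 39202\right) = \frac{152109112}{114017263} + 59242 = \frac{6754762803758}{114017263}$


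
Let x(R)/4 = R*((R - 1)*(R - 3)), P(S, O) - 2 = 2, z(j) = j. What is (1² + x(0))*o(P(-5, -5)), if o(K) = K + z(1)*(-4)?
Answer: 0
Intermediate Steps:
P(S, O) = 4 (P(S, O) = 2 + 2 = 4)
x(R) = 4*R*(-1 + R)*(-3 + R) (x(R) = 4*(R*((R - 1)*(R - 3))) = 4*(R*((-1 + R)*(-3 + R))) = 4*(R*(-1 + R)*(-3 + R)) = 4*R*(-1 + R)*(-3 + R))
o(K) = -4 + K (o(K) = K + 1*(-4) = K - 4 = -4 + K)
(1² + x(0))*o(P(-5, -5)) = (1² + 4*0*(3 + 0² - 4*0))*(-4 + 4) = (1 + 4*0*(3 + 0 + 0))*0 = (1 + 4*0*3)*0 = (1 + 0)*0 = 1*0 = 0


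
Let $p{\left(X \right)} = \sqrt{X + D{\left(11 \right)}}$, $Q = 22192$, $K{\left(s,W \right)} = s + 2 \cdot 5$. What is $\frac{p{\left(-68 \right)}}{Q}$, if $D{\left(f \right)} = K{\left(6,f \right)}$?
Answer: $\frac{i \sqrt{13}}{11096} \approx 0.00032494 i$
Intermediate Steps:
$K{\left(s,W \right)} = 10 + s$ ($K{\left(s,W \right)} = s + 10 = 10 + s$)
$D{\left(f \right)} = 16$ ($D{\left(f \right)} = 10 + 6 = 16$)
$p{\left(X \right)} = \sqrt{16 + X}$ ($p{\left(X \right)} = \sqrt{X + 16} = \sqrt{16 + X}$)
$\frac{p{\left(-68 \right)}}{Q} = \frac{\sqrt{16 - 68}}{22192} = \sqrt{-52} \cdot \frac{1}{22192} = 2 i \sqrt{13} \cdot \frac{1}{22192} = \frac{i \sqrt{13}}{11096}$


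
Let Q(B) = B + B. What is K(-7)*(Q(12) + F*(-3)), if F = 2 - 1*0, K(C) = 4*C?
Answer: -504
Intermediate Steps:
F = 2 (F = 2 + 0 = 2)
Q(B) = 2*B
K(-7)*(Q(12) + F*(-3)) = (4*(-7))*(2*12 + 2*(-3)) = -28*(24 - 6) = -28*18 = -504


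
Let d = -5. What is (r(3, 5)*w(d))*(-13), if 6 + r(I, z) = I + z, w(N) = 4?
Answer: -104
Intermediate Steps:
r(I, z) = -6 + I + z (r(I, z) = -6 + (I + z) = -6 + I + z)
(r(3, 5)*w(d))*(-13) = ((-6 + 3 + 5)*4)*(-13) = (2*4)*(-13) = 8*(-13) = -104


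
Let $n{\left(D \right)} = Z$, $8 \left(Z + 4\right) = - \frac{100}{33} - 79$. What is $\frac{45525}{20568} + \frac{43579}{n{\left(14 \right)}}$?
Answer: $- \frac{78820189211}{25799128} \approx -3055.1$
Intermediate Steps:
$Z = - \frac{3763}{264}$ ($Z = -4 + \frac{- \frac{100}{33} - 79}{8} = -4 + \frac{1}{8} \left(- \frac{2707}{33}\right) = -4 - \frac{2707}{264} = - \frac{3763}{264} \approx -14.254$)
$n{\left(D \right)} = - \frac{3763}{264}$
$\frac{45525}{20568} + \frac{43579}{n{\left(14 \right)}} = \frac{45525}{20568} + \frac{43579}{- \frac{3763}{264}} = 45525 \cdot \frac{1}{20568} + 43579 \left(- \frac{264}{3763}\right) = \frac{15175}{6856} - \frac{11504856}{3763} = - \frac{78820189211}{25799128}$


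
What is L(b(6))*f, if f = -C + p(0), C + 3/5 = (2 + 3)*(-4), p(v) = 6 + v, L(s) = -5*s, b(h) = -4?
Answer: 532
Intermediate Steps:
C = -103/5 (C = -⅗ + (2 + 3)*(-4) = -⅗ + 5*(-4) = -⅗ - 20 = -103/5 ≈ -20.600)
f = 133/5 (f = -1*(-103/5) + (6 + 0) = 103/5 + 6 = 133/5 ≈ 26.600)
L(b(6))*f = -5*(-4)*(133/5) = 20*(133/5) = 532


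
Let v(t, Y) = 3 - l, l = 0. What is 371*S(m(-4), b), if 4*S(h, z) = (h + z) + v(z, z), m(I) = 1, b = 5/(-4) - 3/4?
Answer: 371/2 ≈ 185.50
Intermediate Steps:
b = -2 (b = 5*(-1/4) - 3*1/4 = -5/4 - 3/4 = -2)
v(t, Y) = 3 (v(t, Y) = 3 - 1*0 = 3 + 0 = 3)
S(h, z) = 3/4 + h/4 + z/4 (S(h, z) = ((h + z) + 3)/4 = (3 + h + z)/4 = 3/4 + h/4 + z/4)
371*S(m(-4), b) = 371*(3/4 + (1/4)*1 + (1/4)*(-2)) = 371*(3/4 + 1/4 - 1/2) = 371*(1/2) = 371/2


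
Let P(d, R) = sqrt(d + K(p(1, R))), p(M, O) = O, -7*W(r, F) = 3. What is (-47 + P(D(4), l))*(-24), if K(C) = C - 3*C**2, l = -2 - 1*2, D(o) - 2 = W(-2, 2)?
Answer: 1128 - 24*I*sqrt(2471)/7 ≈ 1128.0 - 170.43*I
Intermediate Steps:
W(r, F) = -3/7 (W(r, F) = -1/7*3 = -3/7)
D(o) = 11/7 (D(o) = 2 - 3/7 = 11/7)
l = -4 (l = -2 - 2 = -4)
P(d, R) = sqrt(d + R*(1 - 3*R))
(-47 + P(D(4), l))*(-24) = (-47 + sqrt(11/7 - 1*(-4)*(-1 + 3*(-4))))*(-24) = (-47 + sqrt(11/7 - 1*(-4)*(-1 - 12)))*(-24) = (-47 + sqrt(11/7 - 1*(-4)*(-13)))*(-24) = (-47 + sqrt(11/7 - 52))*(-24) = (-47 + sqrt(-353/7))*(-24) = (-47 + I*sqrt(2471)/7)*(-24) = 1128 - 24*I*sqrt(2471)/7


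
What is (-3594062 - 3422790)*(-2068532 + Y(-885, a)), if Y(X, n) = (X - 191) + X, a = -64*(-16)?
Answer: 14528342948036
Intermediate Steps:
a = 1024
Y(X, n) = -191 + 2*X (Y(X, n) = (-191 + X) + X = -191 + 2*X)
(-3594062 - 3422790)*(-2068532 + Y(-885, a)) = (-3594062 - 3422790)*(-2068532 + (-191 + 2*(-885))) = -7016852*(-2068532 + (-191 - 1770)) = -7016852*(-2068532 - 1961) = -7016852*(-2070493) = 14528342948036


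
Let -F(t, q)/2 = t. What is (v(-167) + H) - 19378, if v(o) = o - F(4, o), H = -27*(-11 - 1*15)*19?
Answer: -6199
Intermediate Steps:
F(t, q) = -2*t
H = 13338 (H = -27*(-11 - 15)*19 = -27*(-26)*19 = 702*19 = 13338)
v(o) = 8 + o (v(o) = o - (-2)*4 = o - 1*(-8) = o + 8 = 8 + o)
(v(-167) + H) - 19378 = ((8 - 167) + 13338) - 19378 = (-159 + 13338) - 19378 = 13179 - 19378 = -6199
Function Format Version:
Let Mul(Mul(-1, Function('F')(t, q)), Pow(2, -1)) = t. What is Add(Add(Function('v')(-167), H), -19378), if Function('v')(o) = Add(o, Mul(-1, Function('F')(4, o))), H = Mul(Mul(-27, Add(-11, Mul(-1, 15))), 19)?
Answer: -6199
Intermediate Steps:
Function('F')(t, q) = Mul(-2, t)
H = 13338 (H = Mul(Mul(-27, Add(-11, -15)), 19) = Mul(Mul(-27, -26), 19) = Mul(702, 19) = 13338)
Function('v')(o) = Add(8, o) (Function('v')(o) = Add(o, Mul(-1, Mul(-2, 4))) = Add(o, Mul(-1, -8)) = Add(o, 8) = Add(8, o))
Add(Add(Function('v')(-167), H), -19378) = Add(Add(Add(8, -167), 13338), -19378) = Add(Add(-159, 13338), -19378) = Add(13179, -19378) = -6199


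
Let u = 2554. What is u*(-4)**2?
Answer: 40864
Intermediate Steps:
u*(-4)**2 = 2554*(-4)**2 = 2554*16 = 40864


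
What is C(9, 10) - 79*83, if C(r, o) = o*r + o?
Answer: -6457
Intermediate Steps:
C(r, o) = o + o*r
C(9, 10) - 79*83 = 10*(1 + 9) - 79*83 = 10*10 - 6557 = 100 - 6557 = -6457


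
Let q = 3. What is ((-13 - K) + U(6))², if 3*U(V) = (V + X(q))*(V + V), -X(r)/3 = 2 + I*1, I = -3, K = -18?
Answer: 1681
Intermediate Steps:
X(r) = 3 (X(r) = -3*(2 - 3*1) = -3*(2 - 3) = -3*(-1) = 3)
U(V) = 2*V*(3 + V)/3 (U(V) = ((V + 3)*(V + V))/3 = ((3 + V)*(2*V))/3 = (2*V*(3 + V))/3 = 2*V*(3 + V)/3)
((-13 - K) + U(6))² = ((-13 - 1*(-18)) + (⅔)*6*(3 + 6))² = ((-13 + 18) + (⅔)*6*9)² = (5 + 36)² = 41² = 1681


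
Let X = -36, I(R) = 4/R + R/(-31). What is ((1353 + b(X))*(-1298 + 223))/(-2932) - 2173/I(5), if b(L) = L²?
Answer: -705621755/290268 ≈ -2430.9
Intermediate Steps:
I(R) = 4/R - R/31 (I(R) = 4/R + R*(-1/31) = 4/R - R/31)
((1353 + b(X))*(-1298 + 223))/(-2932) - 2173/I(5) = ((1353 + (-36)²)*(-1298 + 223))/(-2932) - 2173/(4/5 - 1/31*5) = ((1353 + 1296)*(-1075))*(-1/2932) - 2173/(4*(⅕) - 5/31) = (2649*(-1075))*(-1/2932) - 2173/(⅘ - 5/31) = -2847675*(-1/2932) - 2173/99/155 = 2847675/2932 - 2173*155/99 = 2847675/2932 - 336815/99 = -705621755/290268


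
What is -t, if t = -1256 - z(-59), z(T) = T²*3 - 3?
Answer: 11696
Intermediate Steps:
z(T) = -3 + 3*T² (z(T) = 3*T² - 3 = -3 + 3*T²)
t = -11696 (t = -1256 - (-3 + 3*(-59)²) = -1256 - (-3 + 3*3481) = -1256 - (-3 + 10443) = -1256 - 1*10440 = -1256 - 10440 = -11696)
-t = -1*(-11696) = 11696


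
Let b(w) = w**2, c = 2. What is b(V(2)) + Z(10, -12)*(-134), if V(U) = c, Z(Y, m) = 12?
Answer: -1604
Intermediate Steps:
V(U) = 2
b(V(2)) + Z(10, -12)*(-134) = 2**2 + 12*(-134) = 4 - 1608 = -1604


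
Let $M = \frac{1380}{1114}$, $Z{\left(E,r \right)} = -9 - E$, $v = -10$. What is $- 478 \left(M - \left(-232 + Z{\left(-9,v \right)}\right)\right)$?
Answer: $- \frac{62098892}{557} \approx -1.1149 \cdot 10^{5}$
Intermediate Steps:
$M = \frac{690}{557}$ ($M = 1380 \cdot \frac{1}{1114} = \frac{690}{557} \approx 1.2388$)
$- 478 \left(M - \left(-232 + Z{\left(-9,v \right)}\right)\right) = - 478 \left(\frac{690}{557} + \left(232 - \left(-9 - -9\right)\right)\right) = - 478 \left(\frac{690}{557} + \left(232 - \left(-9 + 9\right)\right)\right) = - 478 \left(\frac{690}{557} + \left(232 - 0\right)\right) = - 478 \left(\frac{690}{557} + \left(232 + 0\right)\right) = - 478 \left(\frac{690}{557} + 232\right) = \left(-478\right) \frac{129914}{557} = - \frac{62098892}{557}$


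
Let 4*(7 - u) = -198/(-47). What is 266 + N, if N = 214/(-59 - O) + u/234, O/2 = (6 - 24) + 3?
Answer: 12691247/49068 ≈ 258.65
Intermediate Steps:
O = -30 (O = 2*((6 - 24) + 3) = 2*(-18 + 3) = 2*(-15) = -30)
u = 559/94 (u = 7 - (-99)/(2*(-47)) = 7 - (-99)*(-1)/(2*47) = 7 - ¼*198/47 = 7 - 99/94 = 559/94 ≈ 5.9468)
N = -360841/49068 (N = 214/(-59 - 1*(-30)) + (559/94)/234 = 214/(-59 + 30) + (559/94)*(1/234) = 214/(-29) + 43/1692 = 214*(-1/29) + 43/1692 = -214/29 + 43/1692 = -360841/49068 ≈ -7.3539)
266 + N = 266 - 360841/49068 = 12691247/49068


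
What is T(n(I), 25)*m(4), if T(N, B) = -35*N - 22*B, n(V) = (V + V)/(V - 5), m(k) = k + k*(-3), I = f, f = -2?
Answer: 4560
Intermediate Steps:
I = -2
m(k) = -2*k (m(k) = k - 3*k = -2*k)
n(V) = 2*V/(-5 + V) (n(V) = (2*V)/(-5 + V) = 2*V/(-5 + V))
T(n(I), 25)*m(4) = (-70*(-2)/(-5 - 2) - 22*25)*(-2*4) = (-70*(-2)/(-7) - 550)*(-8) = (-70*(-2)*(-1)/7 - 550)*(-8) = (-35*4/7 - 550)*(-8) = (-20 - 550)*(-8) = -570*(-8) = 4560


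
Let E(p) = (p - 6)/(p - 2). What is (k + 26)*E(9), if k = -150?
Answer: -372/7 ≈ -53.143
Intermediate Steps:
E(p) = (-6 + p)/(-2 + p)
(k + 26)*E(9) = (-150 + 26)*((-6 + 9)/(-2 + 9)) = -124*3/7 = -372/7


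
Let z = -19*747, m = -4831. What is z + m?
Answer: -19024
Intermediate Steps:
z = -14193
z + m = -14193 - 4831 = -19024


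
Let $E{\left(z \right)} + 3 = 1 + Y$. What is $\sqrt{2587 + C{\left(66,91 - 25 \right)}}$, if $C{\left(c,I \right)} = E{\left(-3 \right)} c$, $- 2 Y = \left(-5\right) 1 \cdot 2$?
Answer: $\sqrt{2785} \approx 52.773$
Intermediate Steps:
$Y = 5$ ($Y = - \frac{\left(-5\right) 1 \cdot 2}{2} = - \frac{\left(-5\right) 2}{2} = \left(- \frac{1}{2}\right) \left(-10\right) = 5$)
$E{\left(z \right)} = 3$ ($E{\left(z \right)} = -3 + \left(1 + 5\right) = -3 + 6 = 3$)
$C{\left(c,I \right)} = 3 c$
$\sqrt{2587 + C{\left(66,91 - 25 \right)}} = \sqrt{2587 + 3 \cdot 66} = \sqrt{2587 + 198} = \sqrt{2785}$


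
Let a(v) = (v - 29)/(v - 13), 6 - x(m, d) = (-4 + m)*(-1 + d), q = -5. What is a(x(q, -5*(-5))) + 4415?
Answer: 922928/209 ≈ 4415.9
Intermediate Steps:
x(m, d) = 6 - (-1 + d)*(-4 + m) (x(m, d) = 6 - (-4 + m)*(-1 + d) = 6 - (-1 + d)*(-4 + m))
a(v) = (-29 + v)/(-13 + v)
a(x(q, -5*(-5))) + 4415 = (-29 + (2 - 5 + 4*(-5*(-5)) - 1*(-5*(-5))*(-5)))/(-13 + (2 - 5 + 4*(-5*(-5)) - 1*(-5*(-5))*(-5))) + 4415 = (-29 + (2 - 5 + 4*25 - 1*25*(-5)))/(-13 + (2 - 5 + 4*25 - 1*25*(-5))) + 4415 = (-29 + (2 - 5 + 100 + 125))/(-13 + (2 - 5 + 100 + 125)) + 4415 = (-29 + 222)/(-13 + 222) + 4415 = 193/209 + 4415 = 922928/209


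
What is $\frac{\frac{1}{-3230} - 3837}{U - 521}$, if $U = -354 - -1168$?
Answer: $- \frac{12393511}{946390} \approx -13.096$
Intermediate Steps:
$U = 814$ ($U = -354 + 1168 = 814$)
$\frac{\frac{1}{-3230} - 3837}{U - 521} = \frac{\frac{1}{-3230} - 3837}{814 - 521} = \frac{- \frac{1}{3230} - 3837}{293} = \left(- \frac{12393511}{3230}\right) \frac{1}{293} = - \frac{12393511}{946390}$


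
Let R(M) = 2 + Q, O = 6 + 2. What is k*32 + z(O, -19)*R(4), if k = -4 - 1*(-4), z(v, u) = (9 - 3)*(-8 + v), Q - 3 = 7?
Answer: 0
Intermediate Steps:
O = 8
Q = 10 (Q = 3 + 7 = 10)
R(M) = 12 (R(M) = 2 + 10 = 12)
z(v, u) = -48 + 6*v (z(v, u) = 6*(-8 + v) = -48 + 6*v)
k = 0 (k = -4 + 4 = 0)
k*32 + z(O, -19)*R(4) = 0*32 + (-48 + 6*8)*12 = 0 + (-48 + 48)*12 = 0 + 0*12 = 0 + 0 = 0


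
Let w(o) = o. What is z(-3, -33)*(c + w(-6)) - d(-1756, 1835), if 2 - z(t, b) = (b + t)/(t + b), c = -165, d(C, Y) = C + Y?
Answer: -250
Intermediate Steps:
z(t, b) = 1 (z(t, b) = 2 - (b + t)/(t + b) = 2 - (b + t)/(b + t) = 2 - 1*1 = 2 - 1 = 1)
z(-3, -33)*(c + w(-6)) - d(-1756, 1835) = 1*(-165 - 6) - (-1756 + 1835) = 1*(-171) - 1*79 = -171 - 79 = -250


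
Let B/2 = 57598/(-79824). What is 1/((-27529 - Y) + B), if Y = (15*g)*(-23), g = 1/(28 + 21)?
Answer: -977844/26913593807 ≈ -3.6333e-5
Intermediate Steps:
g = 1/49 ≈ 0.020408
Y = -345/49 (Y = (15*(1/49))*(-23) = (15/49)*(-23) = -345/49 ≈ -7.0408)
B = -28799/19956 (B = 2*(57598/(-79824)) = 2*(57598*(-1/79824)) = 2*(-28799/39912) = -28799/19956 ≈ -1.4431)
1/((-27529 - Y) + B) = 1/((-27529 - 1*(-345/49)) - 28799/19956) = 1/((-27529 + 345/49) - 28799/19956) = 1/(-1348576/49 - 28799/19956) = 1/(-26913593807/977844) = -977844/26913593807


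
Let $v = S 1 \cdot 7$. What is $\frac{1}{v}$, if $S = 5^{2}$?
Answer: $\frac{1}{175} \approx 0.0057143$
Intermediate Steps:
$S = 25$
$v = 175$ ($v = 25 \cdot 1 \cdot 7 = 25 \cdot 7 = 175$)
$\frac{1}{v} = \frac{1}{175}$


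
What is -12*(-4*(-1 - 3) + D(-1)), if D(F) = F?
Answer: -180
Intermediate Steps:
-12*(-4*(-1 - 3) + D(-1)) = -12*(-4*(-1 - 3) - 1) = -12*(-4*(-4) - 1) = -12*(16 - 1) = -12*15 = -180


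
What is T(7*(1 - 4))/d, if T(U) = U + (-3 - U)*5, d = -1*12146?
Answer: -69/12146 ≈ -0.0056809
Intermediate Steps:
d = -12146
T(U) = -15 - 4*U (T(U) = U + (-15 - 5*U) = -15 - 4*U)
T(7*(1 - 4))/d = (-15 - 28*(1 - 4))/(-12146) = (-15 - 28*(-3))*(-1/12146) = (-15 - 4*(-21))*(-1/12146) = (-15 + 84)*(-1/12146) = 69*(-1/12146) = -69/12146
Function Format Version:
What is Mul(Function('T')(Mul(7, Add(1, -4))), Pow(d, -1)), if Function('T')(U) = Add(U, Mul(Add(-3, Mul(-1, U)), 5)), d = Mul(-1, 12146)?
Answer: Rational(-69, 12146) ≈ -0.0056809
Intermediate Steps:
d = -12146
Function('T')(U) = Add(-15, Mul(-4, U)) (Function('T')(U) = Add(U, Add(-15, Mul(-5, U))) = Add(-15, Mul(-4, U)))
Mul(Function('T')(Mul(7, Add(1, -4))), Pow(d, -1)) = Mul(Add(-15, Mul(-4, Mul(7, Add(1, -4)))), Pow(-12146, -1)) = Mul(Add(-15, Mul(-4, Mul(7, -3))), Rational(-1, 12146)) = Mul(Add(-15, Mul(-4, -21)), Rational(-1, 12146)) = Mul(Add(-15, 84), Rational(-1, 12146)) = Mul(69, Rational(-1, 12146)) = Rational(-69, 12146)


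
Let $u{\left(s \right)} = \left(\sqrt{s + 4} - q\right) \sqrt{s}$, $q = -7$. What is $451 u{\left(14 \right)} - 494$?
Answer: $-494 + 2706 \sqrt{7} + 3157 \sqrt{14} \approx 18478.0$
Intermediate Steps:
$u{\left(s \right)} = \sqrt{s} \left(7 + \sqrt{4 + s}\right)$ ($u{\left(s \right)} = \left(\sqrt{s + 4} - -7\right) \sqrt{s} = \left(\sqrt{4 + s} + 7\right) \sqrt{s} = \left(7 + \sqrt{4 + s}\right) \sqrt{s} = \sqrt{s} \left(7 + \sqrt{4 + s}\right)$)
$451 u{\left(14 \right)} - 494 = 451 \sqrt{14} \left(7 + \sqrt{4 + 14}\right) - 494 = 451 \sqrt{14} \left(7 + \sqrt{18}\right) - 494 = 451 \sqrt{14} \left(7 + 3 \sqrt{2}\right) - 494 = -494 + 451 \sqrt{14} \left(7 + 3 \sqrt{2}\right)$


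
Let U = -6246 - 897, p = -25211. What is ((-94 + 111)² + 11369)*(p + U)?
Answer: -377182932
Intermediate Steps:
U = -7143
((-94 + 111)² + 11369)*(p + U) = ((-94 + 111)² + 11369)*(-25211 - 7143) = (17² + 11369)*(-32354) = (289 + 11369)*(-32354) = 11658*(-32354) = -377182932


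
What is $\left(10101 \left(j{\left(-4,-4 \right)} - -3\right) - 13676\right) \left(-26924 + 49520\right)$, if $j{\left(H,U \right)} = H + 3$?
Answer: $147461496$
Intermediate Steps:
$j{\left(H,U \right)} = 3 + H$
$\left(10101 \left(j{\left(-4,-4 \right)} - -3\right) - 13676\right) \left(-26924 + 49520\right) = \left(10101 \left(\left(3 - 4\right) - -3\right) - 13676\right) \left(-26924 + 49520\right) = \left(10101 \left(-1 + 3\right) - 13676\right) 22596 = \left(10101 \cdot 2 - 13676\right) 22596 = \left(20202 - 13676\right) 22596 = 6526 \cdot 22596 = 147461496$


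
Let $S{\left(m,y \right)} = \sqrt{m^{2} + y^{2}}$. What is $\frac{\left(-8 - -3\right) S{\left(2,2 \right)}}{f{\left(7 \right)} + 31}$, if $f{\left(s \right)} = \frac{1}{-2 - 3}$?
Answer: $- \frac{25 \sqrt{2}}{77} \approx -0.45916$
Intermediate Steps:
$f{\left(s \right)} = - \frac{1}{5}$ ($f{\left(s \right)} = \frac{1}{-5} = - \frac{1}{5}$)
$\frac{\left(-8 - -3\right) S{\left(2,2 \right)}}{f{\left(7 \right)} + 31} = \frac{\left(-8 - -3\right) \sqrt{2^{2} + 2^{2}}}{- \frac{1}{5} + 31} = \frac{\left(-8 + 3\right) \sqrt{4 + 4}}{\frac{154}{5}} = - 5 \sqrt{8} \cdot \frac{5}{154} = - 5 \cdot 2 \sqrt{2} \cdot \frac{5}{154} = - 10 \sqrt{2} \cdot \frac{5}{154} = - \frac{25 \sqrt{2}}{77}$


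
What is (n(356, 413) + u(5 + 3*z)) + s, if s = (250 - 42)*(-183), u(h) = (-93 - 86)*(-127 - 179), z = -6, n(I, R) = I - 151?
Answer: 16915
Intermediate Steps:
n(I, R) = -151 + I
u(h) = 54774 (u(h) = -179*(-306) = 54774)
s = -38064 (s = 208*(-183) = -38064)
(n(356, 413) + u(5 + 3*z)) + s = ((-151 + 356) + 54774) - 38064 = (205 + 54774) - 38064 = 54979 - 38064 = 16915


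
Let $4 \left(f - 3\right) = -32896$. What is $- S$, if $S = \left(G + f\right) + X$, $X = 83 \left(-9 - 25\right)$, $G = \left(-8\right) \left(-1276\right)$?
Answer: $835$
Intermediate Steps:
$f = -8221$ ($f = 3 + \frac{1}{4} \left(-32896\right) = 3 - 8224 = -8221$)
$G = 10208$
$X = -2822$ ($X = 83 \left(-34\right) = -2822$)
$S = -835$ ($S = \left(10208 - 8221\right) - 2822 = 1987 - 2822 = -835$)
$- S = \left(-1\right) \left(-835\right) = 835$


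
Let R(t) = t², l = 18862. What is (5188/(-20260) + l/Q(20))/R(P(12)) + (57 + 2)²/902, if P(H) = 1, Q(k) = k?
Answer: 2162568162/2284315 ≈ 946.70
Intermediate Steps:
(5188/(-20260) + l/Q(20))/R(P(12)) + (57 + 2)²/902 = (5188/(-20260) + 18862/20)/(1²) + (57 + 2)²/902 = (5188*(-1/20260) + 18862*(1/20))/1 + 59²*(1/902) = (-1297/5065 + 9431/10)*1 + 3481*(1/902) = (9551009/10130)*1 + 3481/902 = 9551009/10130 + 3481/902 = 2162568162/2284315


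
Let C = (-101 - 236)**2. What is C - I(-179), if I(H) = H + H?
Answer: 113927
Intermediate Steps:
I(H) = 2*H
C = 113569 (C = (-337)**2 = 113569)
C - I(-179) = 113569 - 2*(-179) = 113569 - 1*(-358) = 113569 + 358 = 113927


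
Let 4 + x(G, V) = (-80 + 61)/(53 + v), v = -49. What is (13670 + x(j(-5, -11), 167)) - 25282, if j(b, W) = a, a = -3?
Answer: -46483/4 ≈ -11621.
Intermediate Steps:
j(b, W) = -3
x(G, V) = -35/4 (x(G, V) = -4 + (-80 + 61)/(53 - 49) = -4 - 19/4 = -35/4)
(13670 + x(j(-5, -11), 167)) - 25282 = (13670 - 35/4) - 25282 = 54645/4 - 25282 = -46483/4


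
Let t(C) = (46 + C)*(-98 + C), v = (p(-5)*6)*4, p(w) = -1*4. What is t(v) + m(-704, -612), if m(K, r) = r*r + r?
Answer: 383632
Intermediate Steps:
p(w) = -4
m(K, r) = r + r**2 (m(K, r) = r**2 + r = r + r**2)
v = -96 (v = -4*6*4 = -24*4 = -96)
t(C) = (-98 + C)*(46 + C)
t(v) + m(-704, -612) = (-4508 + (-96)**2 - 52*(-96)) - 612*(1 - 612) = (-4508 + 9216 + 4992) - 612*(-611) = 9700 + 373932 = 383632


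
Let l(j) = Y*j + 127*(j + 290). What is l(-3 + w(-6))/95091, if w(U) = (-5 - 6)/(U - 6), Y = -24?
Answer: 439385/1141092 ≈ 0.38506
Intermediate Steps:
w(U) = -11/(-6 + U)
l(j) = 36830 + 103*j (l(j) = -24*j + 127*(j + 290) = -24*j + 127*(290 + j) = -24*j + (36830 + 127*j) = 36830 + 103*j)
l(-3 + w(-6))/95091 = (36830 + 103*(-3 - 11/(-6 - 6)))/95091 = (36830 + 103*(-3 - 11/(-12)))*(1/95091) = (36830 + 103*(-3 - 11*(-1/12)))*(1/95091) = (36830 + 103*(-3 + 11/12))*(1/95091) = (36830 + 103*(-25/12))*(1/95091) = (36830 - 2575/12)*(1/95091) = (439385/12)*(1/95091) = 439385/1141092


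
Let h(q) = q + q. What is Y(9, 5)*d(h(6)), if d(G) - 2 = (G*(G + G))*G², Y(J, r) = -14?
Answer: -580636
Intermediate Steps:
h(q) = 2*q
d(G) = 2 + 2*G⁴ (d(G) = 2 + (G*(G + G))*G² = 2 + (G*(2*G))*G² = 2 + (2*G²)*G² = 2 + 2*G⁴)
Y(9, 5)*d(h(6)) = -14*(2 + 2*(2*6)⁴) = -14*(2 + 2*12⁴) = -14*(2 + 2*20736) = -14*(2 + 41472) = -14*41474 = -580636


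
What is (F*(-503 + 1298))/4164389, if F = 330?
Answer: 262350/4164389 ≈ 0.062998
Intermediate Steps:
(F*(-503 + 1298))/4164389 = (330*(-503 + 1298))/4164389 = (330*795)*(1/4164389) = 262350*(1/4164389) = 262350/4164389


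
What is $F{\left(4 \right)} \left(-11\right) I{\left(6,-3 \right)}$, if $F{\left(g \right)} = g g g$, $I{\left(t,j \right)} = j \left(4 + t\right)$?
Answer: $21120$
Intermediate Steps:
$F{\left(g \right)} = g^{3}$ ($F{\left(g \right)} = g^{2} g = g^{3}$)
$F{\left(4 \right)} \left(-11\right) I{\left(6,-3 \right)} = 4^{3} \left(-11\right) \left(- 3 \left(4 + 6\right)\right) = 64 \left(-11\right) \left(\left(-3\right) 10\right) = \left(-704\right) \left(-30\right) = 21120$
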